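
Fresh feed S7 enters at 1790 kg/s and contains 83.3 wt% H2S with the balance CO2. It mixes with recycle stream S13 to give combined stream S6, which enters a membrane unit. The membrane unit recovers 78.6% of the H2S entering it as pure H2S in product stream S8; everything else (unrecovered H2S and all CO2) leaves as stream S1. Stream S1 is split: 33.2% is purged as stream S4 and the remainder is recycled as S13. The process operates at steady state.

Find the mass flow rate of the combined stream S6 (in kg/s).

2640 kg/s

CO2 enters only via S7 and leaves only via the purge: 1790×0.167 = 0.332×(CO2 in S1), and the membrane unit passes all CO2, so CO2 in S6 = CO2 in S1 = 900.39 kg/s.
H2S in S6: m_A = 1790×0.833 + (1−0.332)·(1−0.786)·m_A, so m_A = 1491.1/0.8570 = 1739.8 kg/s.
S6 = 1739.8 + 900.39 = 2640.2 kg/s.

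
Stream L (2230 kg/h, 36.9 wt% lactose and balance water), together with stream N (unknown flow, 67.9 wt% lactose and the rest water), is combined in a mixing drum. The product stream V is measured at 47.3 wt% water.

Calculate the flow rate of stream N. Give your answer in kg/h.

Let N be the unknown flow. Total out = 2230 + N.
water balance: 1407.1 + 0.321·N = 0.473·(2230 + N)
(0.321 − 0.473)·N = 0.473×2230 − 1407.1 = -352.34
N = -352.34 / -0.152 = 2318 kg/h

2318 kg/h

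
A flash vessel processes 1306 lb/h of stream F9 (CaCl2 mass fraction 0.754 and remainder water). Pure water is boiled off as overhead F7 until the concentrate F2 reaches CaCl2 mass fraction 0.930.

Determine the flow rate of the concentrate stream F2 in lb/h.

CaCl2 is conserved: 1306×0.754 = 984.72 lb/h all reports to the concentrate.
Concentrate = 984.72/(target fraction) = 1058.8 lb/h.

1059 lb/h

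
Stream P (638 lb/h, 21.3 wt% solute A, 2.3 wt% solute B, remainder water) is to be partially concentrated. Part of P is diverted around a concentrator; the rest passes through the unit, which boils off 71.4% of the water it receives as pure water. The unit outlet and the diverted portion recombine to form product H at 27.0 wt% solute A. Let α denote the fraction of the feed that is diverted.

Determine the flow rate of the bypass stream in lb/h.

All 638×0.213 = 135.89 lb/h of solute A reaches H, so H = 135.89/0.270 = 503.31 lb/h and vapour = 134.69 lb/h.
The evaporator receives (1−α)·638 of feed at 0.764 water and removes 0.714 of that water:
0.714×0.764×(1−α)×638 = 134.69
(1−α) = 134.69/348.03 = 0.3870;  α = 0.6130.
Bypass flow = 0.6130×638 = 391.09 lb/h.

391.1 lb/h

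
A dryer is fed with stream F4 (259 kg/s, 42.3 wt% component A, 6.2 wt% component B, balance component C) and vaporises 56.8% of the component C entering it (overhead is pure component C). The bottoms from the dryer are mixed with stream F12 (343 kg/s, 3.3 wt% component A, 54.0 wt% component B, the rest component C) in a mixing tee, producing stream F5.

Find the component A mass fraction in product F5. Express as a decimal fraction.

0.230

Vapour removed = 0.568×0.515×259 = 75.763 kg/s; concentrate = 183.24 kg/s.
component A reaching the mixer = 109.56 (from concentrate) + 343×0.033 = 120.88 kg/s.
Product flow = 183.24 + 343 = 526.24 kg/s; component A fraction = 0.230.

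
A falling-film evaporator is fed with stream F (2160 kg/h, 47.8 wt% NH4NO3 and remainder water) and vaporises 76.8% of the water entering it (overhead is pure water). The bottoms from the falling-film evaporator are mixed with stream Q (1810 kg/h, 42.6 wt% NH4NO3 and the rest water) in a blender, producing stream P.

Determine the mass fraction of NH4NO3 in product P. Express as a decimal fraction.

Vapour removed = 0.768×0.522×2160 = 865.94 kg/h; concentrate = 1294.1 kg/h.
NH4NO3 reaching the mixer = 1032.5 (from concentrate) + 1810×0.426 = 1803.5 kg/h.
Product flow = 1294.1 + 1810 = 3104.1 kg/h; NH4NO3 fraction = 0.5810.

0.5810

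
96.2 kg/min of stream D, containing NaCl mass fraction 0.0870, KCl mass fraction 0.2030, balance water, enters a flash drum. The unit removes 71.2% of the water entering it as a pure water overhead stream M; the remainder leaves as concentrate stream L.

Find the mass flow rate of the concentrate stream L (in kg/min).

water entering = 96.2×0.710 = 68.302 kg/min; overhead removed = 0.712×68.302 = 48.631 kg/min.
Concentrate = 96.2 − 48.631 = 47.569 kg/min.

47.57 kg/min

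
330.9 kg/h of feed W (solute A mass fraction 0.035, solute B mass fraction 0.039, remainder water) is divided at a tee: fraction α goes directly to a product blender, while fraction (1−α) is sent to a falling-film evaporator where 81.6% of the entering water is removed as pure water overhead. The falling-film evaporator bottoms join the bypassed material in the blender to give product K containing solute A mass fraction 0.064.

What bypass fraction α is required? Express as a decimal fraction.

0.400

All 330.9×0.035 = 11.582 kg/h of solute A reaches K, so K = 11.582/0.064 = 180.96 kg/h and vapour = 149.94 kg/h.
The evaporator receives (1−α)·330.9 of feed at 0.926 water and removes 0.816 of that water:
0.816×0.926×(1−α)×330.9 = 149.94
(1−α) = 149.94/250.03 = 0.5997;  α = 0.4003.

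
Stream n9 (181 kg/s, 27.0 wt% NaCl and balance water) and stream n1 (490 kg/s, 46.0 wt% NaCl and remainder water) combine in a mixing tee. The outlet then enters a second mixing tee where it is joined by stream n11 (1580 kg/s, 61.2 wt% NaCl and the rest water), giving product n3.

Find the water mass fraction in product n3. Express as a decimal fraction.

0.4486

Overall, product flow = 2251 kg/s.
water in = 181×0.730 + 490×0.540 + 1580×0.388 = 1009.8 kg/s.
water fraction in n3 = 0.4486.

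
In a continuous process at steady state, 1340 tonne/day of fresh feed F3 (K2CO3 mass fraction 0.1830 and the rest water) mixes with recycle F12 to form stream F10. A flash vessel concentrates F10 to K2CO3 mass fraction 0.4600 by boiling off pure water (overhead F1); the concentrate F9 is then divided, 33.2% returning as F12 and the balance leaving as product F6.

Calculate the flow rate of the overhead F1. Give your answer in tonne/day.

806.9 tonne/day

Overall K2CO3 balance (none leaves overhead): K2CO3 in fresh feed = K2CO3 in product, i.e. 1340×0.183 = (1−0.332)·F9·0.460.
F9 = 245.22/(0.460×0.668) = 798.03 tonne/day.
Recycle F12 = 0.332×798.03 = 264.95 tonne/day.
Combined feed F10 = 1340 + 264.95 = 1604.9 tonne/day.
Overhead F1 = F10 − F9 = 1604.9 − 798.03 = 806.91 tonne/day.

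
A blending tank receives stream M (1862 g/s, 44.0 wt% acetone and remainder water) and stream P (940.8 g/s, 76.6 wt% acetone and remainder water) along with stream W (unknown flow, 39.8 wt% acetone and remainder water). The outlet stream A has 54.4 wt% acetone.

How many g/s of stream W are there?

104.2 g/s

Let W be the unknown flow. Total out = 2802.8 + W.
acetone balance: 1539.9 + 0.398·W = 0.544·(2802.8 + W)
(0.398 − 0.544)·W = 0.544×2802.8 − 1539.9 = -15.21
W = -15.21 / -0.146 = 104.18 g/s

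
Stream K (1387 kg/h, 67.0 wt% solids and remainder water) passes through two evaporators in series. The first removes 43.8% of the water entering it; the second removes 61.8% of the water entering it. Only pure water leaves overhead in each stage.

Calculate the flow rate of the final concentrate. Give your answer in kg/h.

1028 kg/h

water in feed = 1387×0.330 = 457.71 kg/h.
After stage 1: water left = (1−0.438)×457.71 = 257.23; stream total = 1186.5 kg/h.
After stage 2: water left = (1−0.618)×257.23 = 98.263; final concentrate = 1027.6 kg/h.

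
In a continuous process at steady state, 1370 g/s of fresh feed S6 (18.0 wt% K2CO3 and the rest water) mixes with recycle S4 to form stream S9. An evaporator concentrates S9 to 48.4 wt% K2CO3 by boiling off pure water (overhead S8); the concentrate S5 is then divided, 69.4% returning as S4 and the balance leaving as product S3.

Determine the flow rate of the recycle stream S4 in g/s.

1156 g/s

Overall K2CO3 balance (none leaves overhead): K2CO3 in fresh feed = K2CO3 in product, i.e. 1370×0.180 = (1−0.694)·S5·0.484.
S5 = 246.6/(0.484×0.306) = 1665 g/s.
Recycle S4 = 0.694×1665 = 1155.5 g/s.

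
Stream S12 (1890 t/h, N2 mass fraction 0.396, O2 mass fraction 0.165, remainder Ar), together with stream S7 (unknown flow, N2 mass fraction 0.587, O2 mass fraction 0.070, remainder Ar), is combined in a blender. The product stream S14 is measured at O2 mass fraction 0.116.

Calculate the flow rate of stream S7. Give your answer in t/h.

Let S7 be the unknown flow. Total out = 1890 + S7.
O2 balance: 311.85 + 0.070·S7 = 0.116·(1890 + S7)
(0.070 − 0.116)·S7 = 0.116×1890 − 311.85 = -92.61
S7 = -92.61 / -0.046 = 2013.3 t/h

2013 t/h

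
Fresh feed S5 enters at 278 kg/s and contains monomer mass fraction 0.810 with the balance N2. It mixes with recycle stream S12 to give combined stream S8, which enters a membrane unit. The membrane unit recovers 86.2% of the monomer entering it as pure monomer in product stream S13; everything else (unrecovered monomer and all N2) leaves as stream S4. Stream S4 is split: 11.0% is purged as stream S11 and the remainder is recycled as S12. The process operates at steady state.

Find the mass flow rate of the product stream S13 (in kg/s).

221.3 kg/s

monomer in S8: m_A = 278×0.810 + (1−0.110)·(1−0.862)·m_A, so m_A = 225.18/0.8772 = 256.71 kg/s.
Product S13 = 0.862×256.71 = 221.28 kg/s.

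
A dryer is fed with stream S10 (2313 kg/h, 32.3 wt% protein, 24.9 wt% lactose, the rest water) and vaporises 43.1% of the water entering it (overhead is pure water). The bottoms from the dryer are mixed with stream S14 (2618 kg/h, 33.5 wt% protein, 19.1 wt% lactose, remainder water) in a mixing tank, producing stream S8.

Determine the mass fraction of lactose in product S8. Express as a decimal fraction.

0.239

Vapour removed = 0.431×0.428×2313 = 426.67 kg/h; concentrate = 1886.3 kg/h.
lactose reaching the mixer = 575.94 (from concentrate) + 2618×0.191 = 1076 kg/h.
Product flow = 1886.3 + 2618 = 4504.3 kg/h; lactose fraction = 0.239.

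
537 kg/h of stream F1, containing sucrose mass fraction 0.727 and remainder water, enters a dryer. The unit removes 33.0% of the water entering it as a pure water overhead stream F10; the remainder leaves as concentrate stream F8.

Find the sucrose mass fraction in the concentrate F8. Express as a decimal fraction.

0.799

sucrose is not removed: 537×0.727 = 390.4 kg/h of sucrose enters F8.
water entering = 537×0.273 = 146.6 kg/h; overhead removed = 0.330×146.6 = 48.378 kg/h.
Concentrate = 537 − 48.378 = 488.62 kg/h.
Mass fraction = 390.4/488.62 = 0.799.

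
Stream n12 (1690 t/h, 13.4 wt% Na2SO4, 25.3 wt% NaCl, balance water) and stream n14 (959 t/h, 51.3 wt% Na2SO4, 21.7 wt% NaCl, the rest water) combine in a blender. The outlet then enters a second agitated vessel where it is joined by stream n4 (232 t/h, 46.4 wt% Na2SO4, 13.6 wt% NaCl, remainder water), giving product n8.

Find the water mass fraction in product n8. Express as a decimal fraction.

0.482

Overall, product flow = 2881 t/h.
water in = 1690×0.613 + 959×0.270 + 232×0.400 = 1387.7 t/h.
water fraction in n8 = 0.482.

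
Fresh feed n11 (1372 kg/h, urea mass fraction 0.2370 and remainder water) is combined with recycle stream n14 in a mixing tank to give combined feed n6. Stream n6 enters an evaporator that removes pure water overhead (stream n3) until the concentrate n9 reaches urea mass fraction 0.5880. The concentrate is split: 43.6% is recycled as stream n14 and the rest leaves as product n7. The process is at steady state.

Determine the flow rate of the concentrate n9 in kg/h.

Overall urea balance (none leaves overhead): urea in fresh feed = urea in product, i.e. 1372×0.237 = (1−0.436)·n9·0.588.
n9 = 325.16/(0.588×0.564) = 980.5 kg/h.

980.5 kg/h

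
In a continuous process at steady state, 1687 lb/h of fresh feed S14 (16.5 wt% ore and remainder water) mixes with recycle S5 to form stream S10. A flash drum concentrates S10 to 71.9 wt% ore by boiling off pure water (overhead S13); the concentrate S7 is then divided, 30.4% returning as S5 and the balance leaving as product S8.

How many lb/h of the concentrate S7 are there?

556.2 lb/h

Overall ore balance (none leaves overhead): ore in fresh feed = ore in product, i.e. 1687×0.165 = (1−0.304)·S7·0.719.
S7 = 278.36/(0.719×0.696) = 556.24 lb/h.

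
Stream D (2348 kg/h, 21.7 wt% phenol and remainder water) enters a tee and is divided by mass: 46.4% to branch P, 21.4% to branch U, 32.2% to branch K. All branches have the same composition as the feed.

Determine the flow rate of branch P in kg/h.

1089 kg/h

Branch P flow = 0.464×2348 = 1089.5 kg/h.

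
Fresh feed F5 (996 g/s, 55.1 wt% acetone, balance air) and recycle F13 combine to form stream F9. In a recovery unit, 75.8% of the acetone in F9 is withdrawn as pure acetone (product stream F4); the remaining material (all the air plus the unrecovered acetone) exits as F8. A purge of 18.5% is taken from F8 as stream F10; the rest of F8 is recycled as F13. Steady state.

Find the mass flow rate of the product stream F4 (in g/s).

acetone in F9: m_A = 996×0.551 + (1−0.185)·(1−0.758)·m_A, so m_A = 548.8/0.8028 = 683.63 g/s.
Product F4 = 0.758×683.63 = 518.19 g/s.

518.2 g/s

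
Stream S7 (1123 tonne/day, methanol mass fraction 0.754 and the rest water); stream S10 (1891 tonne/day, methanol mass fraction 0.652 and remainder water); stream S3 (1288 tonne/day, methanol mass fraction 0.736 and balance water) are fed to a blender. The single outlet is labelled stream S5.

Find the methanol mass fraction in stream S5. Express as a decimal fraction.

0.704

Total flow out = 1123 + 1891 + 1288 = 4302 tonne/day.
methanol in = 1123×0.754 + 1891×0.652 + 1288×0.736 = 3027.6 tonne/day.
methanol mass fraction in S5 = 3027.6/4302 = 0.704.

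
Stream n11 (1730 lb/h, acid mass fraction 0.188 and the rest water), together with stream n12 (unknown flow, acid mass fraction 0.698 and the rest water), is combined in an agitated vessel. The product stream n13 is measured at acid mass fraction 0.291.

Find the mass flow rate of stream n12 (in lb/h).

437.8 lb/h

Let n12 be the unknown flow. Total out = 1730 + n12.
acid balance: 325.24 + 0.698·n12 = 0.291·(1730 + n12)
(0.698 − 0.291)·n12 = 0.291×1730 − 325.24 = 178.19
n12 = 178.19 / 0.407 = 437.81 lb/h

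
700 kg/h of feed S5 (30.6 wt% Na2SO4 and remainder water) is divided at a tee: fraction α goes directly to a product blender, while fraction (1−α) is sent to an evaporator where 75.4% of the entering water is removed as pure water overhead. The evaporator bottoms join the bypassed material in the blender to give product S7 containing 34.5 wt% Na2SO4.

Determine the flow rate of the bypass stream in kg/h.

548.8 kg/h

All 700×0.306 = 214.2 kg/h of Na2SO4 reaches S7, so S7 = 214.2/0.345 = 620.87 kg/h and vapour = 79.13 kg/h.
The evaporator receives (1−α)·700 of feed at 0.694 water and removes 0.754 of that water:
0.754×0.694×(1−α)×700 = 79.13
(1−α) = 79.13/366.29 = 0.2160;  α = 0.7840.
Bypass flow = 0.7840×700 = 548.78 kg/h.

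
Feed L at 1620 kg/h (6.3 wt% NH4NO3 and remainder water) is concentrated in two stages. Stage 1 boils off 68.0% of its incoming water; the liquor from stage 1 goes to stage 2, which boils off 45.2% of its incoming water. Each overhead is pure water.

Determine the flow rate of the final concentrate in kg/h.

368.2 kg/h

water in feed = 1620×0.937 = 1517.9 kg/h.
After stage 1: water left = (1−0.680)×1517.9 = 485.74; stream total = 587.8 kg/h.
After stage 2: water left = (1−0.452)×485.74 = 266.19; final concentrate = 368.25 kg/h.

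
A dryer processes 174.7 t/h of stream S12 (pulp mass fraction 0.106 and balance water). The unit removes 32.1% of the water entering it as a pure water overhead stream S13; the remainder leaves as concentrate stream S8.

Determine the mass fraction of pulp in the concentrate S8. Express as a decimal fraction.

pulp is not removed: 174.7×0.106 = 18.518 t/h of pulp enters S8.
water entering = 174.7×0.894 = 156.18 t/h; overhead removed = 0.321×156.18 = 50.134 t/h.
Concentrate = 174.7 − 50.134 = 124.57 t/h.
Mass fraction = 18.518/124.57 = 0.149.

0.149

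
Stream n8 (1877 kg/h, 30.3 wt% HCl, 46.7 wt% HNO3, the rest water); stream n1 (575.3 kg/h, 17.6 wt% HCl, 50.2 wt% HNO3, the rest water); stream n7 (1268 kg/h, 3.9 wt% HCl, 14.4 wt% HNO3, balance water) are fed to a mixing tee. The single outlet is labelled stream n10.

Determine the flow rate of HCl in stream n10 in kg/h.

719.4 kg/h

HCl out = HCl in = 1877×0.303 + 575.3×0.176 + 1268×0.039 = 719.44 kg/h.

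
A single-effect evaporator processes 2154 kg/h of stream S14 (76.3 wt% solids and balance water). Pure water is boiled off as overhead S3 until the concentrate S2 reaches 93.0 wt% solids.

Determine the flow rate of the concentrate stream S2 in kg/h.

solids is conserved: 2154×0.763 = 1643.5 kg/h all reports to the concentrate.
Concentrate = 1643.5/(target fraction) = 1767.2 kg/h.

1767 kg/h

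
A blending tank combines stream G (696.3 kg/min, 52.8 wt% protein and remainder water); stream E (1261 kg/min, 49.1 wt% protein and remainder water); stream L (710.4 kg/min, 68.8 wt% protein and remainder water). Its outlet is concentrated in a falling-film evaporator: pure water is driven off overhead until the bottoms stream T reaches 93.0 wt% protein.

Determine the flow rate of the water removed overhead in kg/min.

1081 kg/min

protein entering = 696.3×0.528 + 1261×0.491 + 710.4×0.688 = 1475.6 kg/min.
All protein reports to T, so T = 1475.6/0.930 = 1586.6 kg/min.
Total feed = 2667.7 kg/min; overhead = 2667.7 − 1586.6 = 1081.1 kg/min.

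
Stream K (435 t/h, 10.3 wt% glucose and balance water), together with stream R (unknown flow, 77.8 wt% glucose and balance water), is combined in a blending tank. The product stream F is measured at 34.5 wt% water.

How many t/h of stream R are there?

Let R be the unknown flow. Total out = 435 + R.
water balance: 390.19 + 0.222·R = 0.345·(435 + R)
(0.222 − 0.345)·R = 0.345×435 − 390.19 = -240.12
R = -240.12 / -0.123 = 1952.2 t/h

1952 t/h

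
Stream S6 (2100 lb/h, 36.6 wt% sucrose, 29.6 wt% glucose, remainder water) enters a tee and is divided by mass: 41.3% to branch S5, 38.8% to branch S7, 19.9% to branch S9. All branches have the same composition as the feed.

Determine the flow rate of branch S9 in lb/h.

Branch S9 flow = 0.199×2100 = 417.9 lb/h.

417.9 lb/h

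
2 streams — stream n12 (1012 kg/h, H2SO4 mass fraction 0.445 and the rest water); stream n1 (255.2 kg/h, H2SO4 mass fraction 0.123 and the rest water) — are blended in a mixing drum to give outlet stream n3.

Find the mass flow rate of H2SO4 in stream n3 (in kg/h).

H2SO4 out = H2SO4 in = 1012×0.445 + 255.2×0.123 = 481.73 kg/h.

481.7 kg/h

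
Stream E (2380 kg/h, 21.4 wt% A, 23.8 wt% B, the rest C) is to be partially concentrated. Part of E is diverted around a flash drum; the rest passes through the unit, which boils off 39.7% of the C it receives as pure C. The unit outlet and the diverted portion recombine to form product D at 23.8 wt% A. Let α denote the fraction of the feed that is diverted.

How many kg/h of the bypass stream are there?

1277 kg/h

All 2380×0.214 = 509.32 kg/h of A reaches D, so D = 509.32/0.238 = 2140 kg/h and vapour = 240 kg/h.
The evaporator receives (1−α)·2380 of feed at 0.548 C and removes 0.397 of that C:
0.397×0.548×(1−α)×2380 = 240
(1−α) = 240/517.78 = 0.4635;  α = 0.5365.
Bypass flow = 0.5365×2380 = 1276.8 kg/h.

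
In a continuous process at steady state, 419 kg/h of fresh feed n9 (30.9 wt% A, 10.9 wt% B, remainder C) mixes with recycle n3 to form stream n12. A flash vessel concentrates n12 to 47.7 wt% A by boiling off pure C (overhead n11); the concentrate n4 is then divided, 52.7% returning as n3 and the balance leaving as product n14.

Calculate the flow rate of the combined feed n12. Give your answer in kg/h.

721.4 kg/h

Overall A balance (none leaves overhead): A in fresh feed = A in product, i.e. 419×0.309 = (1−0.527)·n4·0.477.
n4 = 129.47/(0.477×0.473) = 573.84 kg/h.
Recycle n3 = 0.527×573.84 = 302.42 kg/h.
Combined feed n12 = 419 + 302.42 = 721.42 kg/h.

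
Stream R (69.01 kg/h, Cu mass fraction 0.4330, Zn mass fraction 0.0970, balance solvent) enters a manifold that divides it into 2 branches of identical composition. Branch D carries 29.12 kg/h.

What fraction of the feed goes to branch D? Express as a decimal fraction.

0.422

Fraction to D = 29.12/69.01 = 0.4220.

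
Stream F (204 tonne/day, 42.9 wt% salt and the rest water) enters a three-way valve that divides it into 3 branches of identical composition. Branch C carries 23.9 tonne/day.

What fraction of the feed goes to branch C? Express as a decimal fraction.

Fraction to C = 23.9/204 = 0.1172.

0.117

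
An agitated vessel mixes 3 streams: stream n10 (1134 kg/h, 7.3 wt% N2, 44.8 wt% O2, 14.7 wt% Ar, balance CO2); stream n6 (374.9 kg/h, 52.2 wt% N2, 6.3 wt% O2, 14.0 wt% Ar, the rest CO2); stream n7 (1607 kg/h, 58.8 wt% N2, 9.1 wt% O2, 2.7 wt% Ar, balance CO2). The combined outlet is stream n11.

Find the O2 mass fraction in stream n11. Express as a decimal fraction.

0.218

Total flow out = 1134 + 374.9 + 1607 = 3115.9 kg/h.
O2 in = 1134×0.448 + 374.9×0.063 + 1607×0.091 = 677.89 kg/h.
O2 mass fraction in n11 = 677.89/3115.9 = 0.218.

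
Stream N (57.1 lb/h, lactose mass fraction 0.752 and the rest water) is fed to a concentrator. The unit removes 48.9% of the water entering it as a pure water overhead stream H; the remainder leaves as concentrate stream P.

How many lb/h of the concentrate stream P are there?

50.18 lb/h

water entering = 57.1×0.248 = 14.161 lb/h; overhead removed = 0.489×14.161 = 6.9246 lb/h.
Concentrate = 57.1 − 6.9246 = 50.175 lb/h.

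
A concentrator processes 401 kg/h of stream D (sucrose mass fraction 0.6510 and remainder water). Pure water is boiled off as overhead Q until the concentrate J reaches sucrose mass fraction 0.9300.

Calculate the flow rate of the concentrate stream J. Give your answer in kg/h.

sucrose is conserved: 401×0.651 = 261.05 kg/h all reports to the concentrate.
Concentrate = 261.05/(target fraction) = 280.7 kg/h.

280.7 kg/h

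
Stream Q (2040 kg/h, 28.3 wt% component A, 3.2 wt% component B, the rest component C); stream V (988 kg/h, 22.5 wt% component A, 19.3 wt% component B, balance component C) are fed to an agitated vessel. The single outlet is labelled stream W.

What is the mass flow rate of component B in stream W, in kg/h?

component B out = component B in = 2040×0.032 + 988×0.193 = 255.96 kg/h.

256 kg/h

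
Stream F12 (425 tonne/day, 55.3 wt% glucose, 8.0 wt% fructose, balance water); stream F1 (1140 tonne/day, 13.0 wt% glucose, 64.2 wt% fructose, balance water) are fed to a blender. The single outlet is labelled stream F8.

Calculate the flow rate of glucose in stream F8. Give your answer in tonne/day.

383.2 tonne/day

glucose out = glucose in = 425×0.553 + 1140×0.130 = 383.23 tonne/day.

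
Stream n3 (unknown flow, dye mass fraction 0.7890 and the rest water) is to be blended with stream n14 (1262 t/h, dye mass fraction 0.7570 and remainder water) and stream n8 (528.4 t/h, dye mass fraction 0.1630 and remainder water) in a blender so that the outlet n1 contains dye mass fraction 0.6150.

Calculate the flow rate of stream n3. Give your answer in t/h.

342.7 t/h

Let n3 be the unknown flow. Total out = 1790.4 + n3.
dye balance: 1041.5 + 0.789·n3 = 0.615·(1790.4 + n3)
(0.789 − 0.615)·n3 = 0.615×1790.4 − 1041.5 = 59.633
n3 = 59.633 / 0.174 = 342.72 t/h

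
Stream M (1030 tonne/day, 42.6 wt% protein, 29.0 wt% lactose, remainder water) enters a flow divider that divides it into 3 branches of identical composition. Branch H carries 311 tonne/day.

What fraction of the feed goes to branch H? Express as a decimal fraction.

0.302

Fraction to H = 311/1030 = 0.3019.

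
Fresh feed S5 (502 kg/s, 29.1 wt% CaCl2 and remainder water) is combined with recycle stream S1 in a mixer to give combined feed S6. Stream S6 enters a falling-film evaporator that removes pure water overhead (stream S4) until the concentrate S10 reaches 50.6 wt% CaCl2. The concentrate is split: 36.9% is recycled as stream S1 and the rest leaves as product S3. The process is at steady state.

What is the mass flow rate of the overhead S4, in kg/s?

Overall CaCl2 balance (none leaves overhead): CaCl2 in fresh feed = CaCl2 in product, i.e. 502×0.291 = (1−0.369)·S10·0.506.
S10 = 146.08/(0.506×0.631) = 457.53 kg/s.
Recycle S1 = 0.369×457.53 = 168.83 kg/s.
Combined feed S6 = 502 + 168.83 = 670.83 kg/s.
Overhead S4 = S6 − S10 = 670.83 − 457.53 = 213.3 kg/s.

213.3 kg/s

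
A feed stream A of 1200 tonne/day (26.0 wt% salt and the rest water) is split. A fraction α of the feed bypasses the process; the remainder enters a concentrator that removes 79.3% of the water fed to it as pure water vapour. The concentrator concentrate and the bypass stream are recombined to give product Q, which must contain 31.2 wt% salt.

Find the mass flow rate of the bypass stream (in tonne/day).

All 1200×0.260 = 312 tonne/day of salt reaches Q, so Q = 312/0.312 = 1000 tonne/day and vapour = 200 tonne/day.
The evaporator receives (1−α)·1200 of feed at 0.740 water and removes 0.793 of that water:
0.793×0.740×(1−α)×1200 = 200
(1−α) = 200/704.18 = 0.2840;  α = 0.7160.
Bypass flow = 0.7160×1200 = 859.18 tonne/day.

859.2 tonne/day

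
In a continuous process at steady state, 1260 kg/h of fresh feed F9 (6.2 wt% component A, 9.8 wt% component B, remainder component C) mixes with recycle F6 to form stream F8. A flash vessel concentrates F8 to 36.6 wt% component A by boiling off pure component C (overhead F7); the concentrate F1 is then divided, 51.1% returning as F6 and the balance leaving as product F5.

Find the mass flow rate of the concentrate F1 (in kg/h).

Overall component A balance (none leaves overhead): component A in fresh feed = component A in product, i.e. 1260×0.062 = (1−0.511)·F1·0.366.
F1 = 78.12/(0.366×0.489) = 436.49 kg/h.

436.5 kg/h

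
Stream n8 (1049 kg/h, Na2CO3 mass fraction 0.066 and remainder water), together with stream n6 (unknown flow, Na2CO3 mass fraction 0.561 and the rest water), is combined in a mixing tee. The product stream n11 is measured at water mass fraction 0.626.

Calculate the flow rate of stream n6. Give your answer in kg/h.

Let n6 be the unknown flow. Total out = 1049 + n6.
water balance: 979.77 + 0.439·n6 = 0.626·(1049 + n6)
(0.439 − 0.626)·n6 = 0.626×1049 − 979.77 = -323.09
n6 = -323.09 / -0.187 = 1727.8 kg/h

1728 kg/h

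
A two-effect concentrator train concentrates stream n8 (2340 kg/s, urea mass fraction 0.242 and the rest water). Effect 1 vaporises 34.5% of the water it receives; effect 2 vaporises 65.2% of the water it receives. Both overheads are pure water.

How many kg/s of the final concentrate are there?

water in feed = 2340×0.758 = 1773.7 kg/s.
After stage 1: water left = (1−0.345)×1773.7 = 1161.8; stream total = 1728.1 kg/s.
After stage 2: water left = (1−0.652)×1161.8 = 404.3; final concentrate = 970.58 kg/s.

970.6 kg/s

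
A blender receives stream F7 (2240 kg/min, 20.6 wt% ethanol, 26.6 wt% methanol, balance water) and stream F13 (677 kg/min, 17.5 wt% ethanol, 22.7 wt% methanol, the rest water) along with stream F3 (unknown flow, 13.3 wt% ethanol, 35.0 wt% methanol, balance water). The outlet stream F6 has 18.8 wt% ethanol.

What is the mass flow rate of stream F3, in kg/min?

573.1 kg/min

Let F3 be the unknown flow. Total out = 2917 + F3.
ethanol balance: 579.91 + 0.133·F3 = 0.188·(2917 + F3)
(0.133 − 0.188)·F3 = 0.188×2917 − 579.91 = -31.519
F3 = -31.519 / -0.055 = 573.07 kg/min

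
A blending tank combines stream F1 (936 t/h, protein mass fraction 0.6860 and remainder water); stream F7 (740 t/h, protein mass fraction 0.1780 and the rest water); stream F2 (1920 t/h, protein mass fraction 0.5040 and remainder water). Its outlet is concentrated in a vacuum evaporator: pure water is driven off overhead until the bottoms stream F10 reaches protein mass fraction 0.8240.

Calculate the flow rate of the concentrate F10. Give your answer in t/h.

protein entering = 936×0.686 + 740×0.178 + 1920×0.504 = 1741.5 t/h.
All protein reports to F10, so F10 = 1741.5/0.824 = 2113.5 t/h.

2113 t/h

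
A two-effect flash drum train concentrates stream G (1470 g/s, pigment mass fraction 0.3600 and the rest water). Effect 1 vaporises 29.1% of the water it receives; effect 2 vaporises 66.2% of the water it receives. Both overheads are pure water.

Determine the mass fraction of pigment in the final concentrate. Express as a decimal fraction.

0.7012

water in feed = 1470×0.640 = 940.8 g/s.
After stage 1: water left = (1−0.291)×940.8 = 667.03; stream total = 1196.2 g/s.
After stage 2: water left = (1−0.662)×667.03 = 225.46; final concentrate = 754.66 g/s.
pigment fraction = 529.2/754.66 = 0.7012.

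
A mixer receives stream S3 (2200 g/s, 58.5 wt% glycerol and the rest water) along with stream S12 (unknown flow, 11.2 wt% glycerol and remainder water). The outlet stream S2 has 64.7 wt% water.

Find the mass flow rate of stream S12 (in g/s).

2118 g/s

Let S12 be the unknown flow. Total out = 2200 + S12.
water balance: 913 + 0.888·S12 = 0.647·(2200 + S12)
(0.888 − 0.647)·S12 = 0.647×2200 − 913 = 510.4
S12 = 510.4 / 0.241 = 2117.8 g/s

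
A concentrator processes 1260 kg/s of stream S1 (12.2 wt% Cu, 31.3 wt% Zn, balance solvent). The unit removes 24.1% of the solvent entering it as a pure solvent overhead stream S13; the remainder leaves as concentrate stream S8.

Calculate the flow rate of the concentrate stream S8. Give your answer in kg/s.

solvent entering = 1260×0.565 = 711.9 kg/s; overhead removed = 0.241×711.9 = 171.57 kg/s.
Concentrate = 1260 − 171.57 = 1088.4 kg/s.

1088 kg/s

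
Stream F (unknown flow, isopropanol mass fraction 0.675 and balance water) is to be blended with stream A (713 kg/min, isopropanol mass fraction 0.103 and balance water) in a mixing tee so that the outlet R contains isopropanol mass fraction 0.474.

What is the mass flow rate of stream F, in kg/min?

Let F be the unknown flow. Total out = 713 + F.
isopropanol balance: 73.439 + 0.675·F = 0.474·(713 + F)
(0.675 − 0.474)·F = 0.474×713 − 73.439 = 264.52
F = 264.52 / 0.201 = 1316 kg/min

1316 kg/min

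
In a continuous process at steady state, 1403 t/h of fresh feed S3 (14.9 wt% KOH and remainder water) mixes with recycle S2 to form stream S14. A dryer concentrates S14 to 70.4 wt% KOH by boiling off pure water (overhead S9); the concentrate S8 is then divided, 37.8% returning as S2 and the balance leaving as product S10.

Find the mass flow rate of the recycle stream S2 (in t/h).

Overall KOH balance (none leaves overhead): KOH in fresh feed = KOH in product, i.e. 1403×0.149 = (1−0.378)·S8·0.704.
S8 = 209.05/(0.704×0.622) = 477.4 t/h.
Recycle S2 = 0.378×477.4 = 180.46 t/h.

180.5 t/h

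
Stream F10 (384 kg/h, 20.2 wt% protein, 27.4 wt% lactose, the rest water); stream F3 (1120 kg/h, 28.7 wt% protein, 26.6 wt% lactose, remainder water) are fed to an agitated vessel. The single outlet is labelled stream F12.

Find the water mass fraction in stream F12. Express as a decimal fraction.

Total flow out = 384 + 1120 = 1504 kg/h.
water in = 384×0.524 + 1120×0.447 = 701.86 kg/h.
water mass fraction in F12 = 701.86/1504 = 0.4667.

0.4667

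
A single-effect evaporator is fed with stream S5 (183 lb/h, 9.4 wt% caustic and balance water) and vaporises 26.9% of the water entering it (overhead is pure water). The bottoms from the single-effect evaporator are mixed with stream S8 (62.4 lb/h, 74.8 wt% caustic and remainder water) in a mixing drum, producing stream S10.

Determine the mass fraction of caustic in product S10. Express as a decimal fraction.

0.318

Vapour removed = 0.269×0.906×183 = 44.6 lb/h; concentrate = 138.4 lb/h.
caustic reaching the mixer = 17.202 (from concentrate) + 62.4×0.748 = 63.877 lb/h.
Product flow = 138.4 + 62.4 = 200.8 lb/h; caustic fraction = 0.318.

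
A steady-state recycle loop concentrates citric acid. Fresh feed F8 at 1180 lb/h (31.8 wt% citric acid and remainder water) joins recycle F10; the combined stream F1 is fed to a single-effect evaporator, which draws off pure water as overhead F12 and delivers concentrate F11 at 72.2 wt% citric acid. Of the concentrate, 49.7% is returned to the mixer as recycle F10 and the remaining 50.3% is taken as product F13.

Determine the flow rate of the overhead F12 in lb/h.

Overall citric acid balance (none leaves overhead): citric acid in fresh feed = citric acid in product, i.e. 1180×0.318 = (1−0.497)·F11·0.722.
F11 = 375.24/(0.722×0.503) = 1033.2 lb/h.
Recycle F10 = 0.497×1033.2 = 513.52 lb/h.
Combined feed F1 = 1180 + 513.52 = 1693.5 lb/h.
Overhead F12 = F1 − F11 = 1693.5 − 1033.2 = 660.28 lb/h.

660.3 lb/h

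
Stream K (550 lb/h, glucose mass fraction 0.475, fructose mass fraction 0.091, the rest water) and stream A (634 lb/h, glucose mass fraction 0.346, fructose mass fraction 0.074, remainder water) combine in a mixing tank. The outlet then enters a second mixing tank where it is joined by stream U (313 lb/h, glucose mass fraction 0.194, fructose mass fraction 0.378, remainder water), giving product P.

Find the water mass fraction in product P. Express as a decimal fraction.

Overall, product flow = 1497 lb/h.
water in = 550×0.434 + 634×0.580 + 313×0.428 = 740.38 lb/h.
water fraction in P = 0.495.

0.495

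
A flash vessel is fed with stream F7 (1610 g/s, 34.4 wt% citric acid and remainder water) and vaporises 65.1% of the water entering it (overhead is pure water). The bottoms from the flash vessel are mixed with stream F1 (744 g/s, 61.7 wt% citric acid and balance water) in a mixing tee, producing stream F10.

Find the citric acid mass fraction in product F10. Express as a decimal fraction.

Vapour removed = 0.651×0.656×1610 = 687.56 g/s; concentrate = 922.44 g/s.
citric acid reaching the mixer = 553.84 (from concentrate) + 744×0.617 = 1012.9 g/s.
Product flow = 922.44 + 744 = 1666.4 g/s; citric acid fraction = 0.608.

0.608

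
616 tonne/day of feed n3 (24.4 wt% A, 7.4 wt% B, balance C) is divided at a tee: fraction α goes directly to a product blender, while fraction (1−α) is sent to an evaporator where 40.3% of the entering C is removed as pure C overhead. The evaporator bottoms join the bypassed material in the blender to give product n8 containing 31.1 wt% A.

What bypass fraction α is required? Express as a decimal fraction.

0.216

All 616×0.244 = 150.3 tonne/day of A reaches n8, so n8 = 150.3/0.311 = 483.29 tonne/day and vapour = 132.71 tonne/day.
The evaporator receives (1−α)·616 of feed at 0.682 C and removes 0.403 of that C:
0.403×0.682×(1−α)×616 = 132.71
(1−α) = 132.71/169.31 = 0.7838;  α = 0.2162.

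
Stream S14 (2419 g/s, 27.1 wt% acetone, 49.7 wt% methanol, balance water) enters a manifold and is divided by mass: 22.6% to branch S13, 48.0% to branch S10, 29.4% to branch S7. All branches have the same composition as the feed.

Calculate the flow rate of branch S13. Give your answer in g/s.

546.7 g/s

Branch S13 flow = 0.226×2419 = 546.69 g/s.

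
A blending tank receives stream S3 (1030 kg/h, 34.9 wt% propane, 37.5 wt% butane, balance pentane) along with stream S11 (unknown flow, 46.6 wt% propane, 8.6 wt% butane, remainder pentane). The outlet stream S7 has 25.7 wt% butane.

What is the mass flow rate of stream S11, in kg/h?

710.8 kg/h

Let S11 be the unknown flow. Total out = 1030 + S11.
butane balance: 386.25 + 0.086·S11 = 0.257·(1030 + S11)
(0.086 − 0.257)·S11 = 0.257×1030 − 386.25 = -121.54
S11 = -121.54 / -0.171 = 710.76 kg/h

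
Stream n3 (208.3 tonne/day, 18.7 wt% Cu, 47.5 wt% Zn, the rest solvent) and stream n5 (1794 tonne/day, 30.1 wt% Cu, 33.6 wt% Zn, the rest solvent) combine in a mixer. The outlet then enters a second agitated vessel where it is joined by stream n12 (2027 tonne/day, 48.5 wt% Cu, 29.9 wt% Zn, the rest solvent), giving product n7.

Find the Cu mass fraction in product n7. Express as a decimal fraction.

Overall, product flow = 4029.3 tonne/day.
Cu in = 208.3×0.187 + 1794×0.301 + 2027×0.485 = 1562 tonne/day.
Cu fraction in n7 = 0.388.

0.388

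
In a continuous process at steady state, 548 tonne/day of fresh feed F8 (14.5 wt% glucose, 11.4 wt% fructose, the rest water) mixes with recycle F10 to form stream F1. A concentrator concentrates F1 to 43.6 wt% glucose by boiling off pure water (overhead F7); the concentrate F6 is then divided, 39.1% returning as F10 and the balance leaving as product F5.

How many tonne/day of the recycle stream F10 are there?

117 tonne/day

Overall glucose balance (none leaves overhead): glucose in fresh feed = glucose in product, i.e. 548×0.145 = (1−0.391)·F6·0.436.
F6 = 79.46/(0.436×0.609) = 299.26 tonne/day.
Recycle F10 = 0.391×299.26 = 117.01 tonne/day.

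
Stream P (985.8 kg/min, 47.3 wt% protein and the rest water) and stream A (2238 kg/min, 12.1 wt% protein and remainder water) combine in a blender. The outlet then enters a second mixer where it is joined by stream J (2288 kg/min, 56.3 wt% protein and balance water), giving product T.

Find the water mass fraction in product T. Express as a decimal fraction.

0.6326

Overall, product flow = 5511.8 kg/min.
water in = 985.8×0.527 + 2238×0.879 + 2288×0.437 = 3486.6 kg/min.
water fraction in T = 0.6326.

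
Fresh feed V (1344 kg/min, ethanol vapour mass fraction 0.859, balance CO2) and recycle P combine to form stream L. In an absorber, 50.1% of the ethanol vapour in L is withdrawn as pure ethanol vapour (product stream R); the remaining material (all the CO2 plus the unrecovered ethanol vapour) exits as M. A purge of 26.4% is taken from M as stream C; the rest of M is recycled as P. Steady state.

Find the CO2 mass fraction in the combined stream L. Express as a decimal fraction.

CO2 enters only via V and leaves only via the purge: 1344×0.141 = 0.264×(CO2 in M), and the absorber passes all CO2, so CO2 in L = CO2 in M = 717.82 kg/min.
ethanol vapour in L: m_A = 1344×0.859 + (1−0.264)·(1−0.501)·m_A, so m_A = 1154.5/0.6327 = 1824.6 kg/min.
L = 1824.6 + 717.82 = 2542.4 kg/min.
CO2 fraction in L = 717.82/2542.4 = 0.282.

0.282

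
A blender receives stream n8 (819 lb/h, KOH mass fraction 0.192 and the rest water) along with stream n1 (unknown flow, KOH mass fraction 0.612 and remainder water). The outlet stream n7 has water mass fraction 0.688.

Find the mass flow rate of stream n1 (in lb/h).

327.6 lb/h

Let n1 be the unknown flow. Total out = 819 + n1.
water balance: 661.75 + 0.388·n1 = 0.688·(819 + n1)
(0.388 − 0.688)·n1 = 0.688×819 − 661.75 = -98.28
n1 = -98.28 / -0.300 = 327.6 lb/h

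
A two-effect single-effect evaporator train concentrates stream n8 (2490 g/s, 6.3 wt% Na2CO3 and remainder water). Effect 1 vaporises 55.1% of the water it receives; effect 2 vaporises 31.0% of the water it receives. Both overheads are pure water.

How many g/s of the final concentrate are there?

water in feed = 2490×0.937 = 2333.1 g/s.
After stage 1: water left = (1−0.551)×2333.1 = 1047.6; stream total = 1204.4 g/s.
After stage 2: water left = (1−0.310)×1047.6 = 722.83; final concentrate = 879.7 g/s.

879.7 g/s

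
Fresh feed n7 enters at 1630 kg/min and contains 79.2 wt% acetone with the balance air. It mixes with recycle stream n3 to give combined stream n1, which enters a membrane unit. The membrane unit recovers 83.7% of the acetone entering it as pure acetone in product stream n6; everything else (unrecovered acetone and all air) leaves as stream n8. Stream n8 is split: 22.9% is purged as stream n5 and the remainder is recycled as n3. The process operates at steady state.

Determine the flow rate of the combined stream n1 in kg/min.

air enters only via n7 and leaves only via the purge: 1630×0.208 = 0.229×(air in n8), and the membrane unit passes all air, so air in n1 = air in n8 = 1480.5 kg/min.
acetone in n1: m_A = 1630×0.792 + (1−0.229)·(1−0.837)·m_A, so m_A = 1291/0.8743 = 1476.5 kg/min.
n1 = 1476.5 + 1480.5 = 2957 kg/min.

2957 kg/min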